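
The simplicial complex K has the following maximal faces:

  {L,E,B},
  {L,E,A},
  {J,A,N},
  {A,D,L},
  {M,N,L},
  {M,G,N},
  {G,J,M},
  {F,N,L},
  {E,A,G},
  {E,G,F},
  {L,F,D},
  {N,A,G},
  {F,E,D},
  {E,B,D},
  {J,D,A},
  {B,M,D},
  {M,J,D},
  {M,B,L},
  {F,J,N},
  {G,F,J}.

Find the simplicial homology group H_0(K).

H_0 ≅ Z.

Take the total order A < B < D < E < F < G < J < L < M < N on the vertex set. Then K (dimension 2) consists of the simplices:

  0-simplices (10): A, B, D, E, F, G, J, L, M, N
  1-simplices (30): AD, AE, AG, AJ, AL, AN, BD, BE, BL, BM, DE, DF, DJ, DL, DM, EF, EG, EL, FG, FJ, FL, FN, GJ, GM, GN, JM, JN, LM, LN, MN
  2-simplices (20): ADJ, ADL, AEG, AEL, AGN, AJN, BDE, BDM, BEL, BLM, DEF, DFL, DJM, EFG, FGJ, FJN, FLN, GJM, GMN, LMN

Hence C_0 ≅ Z^10, C_1 ≅ Z^30, C_2 ≅ Z^20.

The boundary map ∂_1: C_1 → C_0 maps an edge to its endpoints' difference, ∂[p,q] = q − p.
This gives a 10×30 integer matrix of rank 9; reducing to Smith normal form yields diagonal entries (1,1,1,1,1,1,1,1,1).

∂_2: C_2 → C_1 maps a triangle to the signed sum of its edges. For instance
  ∂EFG = FG − EG + EF,
  ∂FLN = LN − FN + FL.
This gives a 30×20 integer matrix of rank 20; reducing to Smith normal form yields diagonal entries (1,1,1,1,1,1,1,1,1,1,1,1,1,1,1,1,1,1,1,2).

Computing H_k = (kernel of ∂_k) / (image of ∂_{k+1}):

  H_0: rank C_0 − rank ∂_1 = 10 − 9 = 1, and the invariant factors of ∂_1 are all 1, so H_0 ≅ Z.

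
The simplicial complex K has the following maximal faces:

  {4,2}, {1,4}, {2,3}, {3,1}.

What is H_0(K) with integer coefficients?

Fix the vertex order 1 < 2 < 3 < 4 and write every simplex with vertices in increasing order. Then dim K = 1 and the simplices of K are:

  0-simplices (4): [1], [2], [3], [4]
  1-simplices (4): [1,3], [1,4], [2,3], [2,4]

giving chain groups C_0 ≅ Z^4, C_1 ≅ Z^4.

∂_1: C_1 → C_0 maps an edge to its endpoints' difference, ∂[p,q] = q − p. For instance
  ∂[2,4] = [4] − [2].
The 4×4 boundary matrix has rank 3 and Smith normal form diag(1,1,1).

From H_k ≅ ker(∂_k) / im(∂_{k+1}) we obtain:

  H_0: rank C_0 − rank ∂_1 = 4 − 3 = 1, and the invariant factors of ∂_1 are all 1, so H_0 = Z.

(K is a triangulation of the circle S^1.)

H_0 = Z.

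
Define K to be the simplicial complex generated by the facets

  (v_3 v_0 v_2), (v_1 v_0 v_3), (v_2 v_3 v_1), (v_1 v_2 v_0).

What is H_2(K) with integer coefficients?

We work with the vertex ordering v_0 < v_1 < v_2 < v_3. The simplices of K, each written with vertices in increasing order, are:

  0-simplices (4): [v_0], [v_1], [v_2], [v_3]
  1-simplices (6): [v_0,v_1], [v_0,v_2], [v_0,v_3], [v_1,v_2], [v_1,v_3], [v_2,v_3]
  2-simplices (4): [v_0,v_1,v_2], [v_0,v_1,v_3], [v_0,v_2,v_3], [v_1,v_2,v_3]

Hence C_0 ≅ Z^4, C_1 ≅ Z^6, C_2 ≅ Z^4.

Boundary ∂_1: C_1 → C_0 is given by ∂[p,q] = [q] − [p]. For instance
  ∂[v_1,v_2] = [v_2] − [v_1].
The resulting 4×6 matrix has rank 3, and its Smith normal form has invariant factors (1,1,1).

∂_2: C_2 → C_1 acts by ∂[p,q,r] = [q,r] − [p,r] + [p,q]. For instance
  ∂[v_1,v_2,v_3] = [v_2,v_3] − [v_1,v_3] + [v_1,v_2],
  ∂[v_0,v_2,v_3] = [v_2,v_3] − [v_0,v_3] + [v_0,v_2].
The 6×4 boundary matrix has rank 3 and Smith normal form diag(1,1,1).

Now H_k = ker ∂_k / im ∂_{k+1}, so:

  H_2: rank ker ∂_2 − rank ∂_3 = (4 − 3) − 0 = 1, and there is no ∂_3, so H_2 = Z.

H_2 ≅ Z.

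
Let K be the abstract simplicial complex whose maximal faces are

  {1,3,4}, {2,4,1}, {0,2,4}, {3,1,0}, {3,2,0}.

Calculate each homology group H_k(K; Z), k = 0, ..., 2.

We work with the vertex ordering 0 < 1 < 2 < 3 < 4. The simplices of K, each written with vertices in increasing order, are:

  0-simplices (5): [0], [1], [2], [3], [4]
  1-simplices (10): [0,1], [0,2], [0,3], [0,4], [1,2], [1,3], [1,4], [2,3], [2,4], [3,4]
  2-simplices (5): [0,1,3], [0,2,3], [0,2,4], [1,2,4], [1,3,4]

giving chain groups C_0 ≅ Z^5, C_1 ≅ Z^10, C_2 ≅ Z^5.

∂_1: C_1 → C_0 maps an edge to its endpoints' difference, ∂[p,q] = q − p. For instance
  ∂[2,3] = [3] − [2].
As a 5×10 matrix over Z this has rank 4, with invariant factors (1,1,1,1).

∂_2: C_2 → C_1 maps a triangle to the signed sum of its edges. For instance
  ∂[1,3,4] = [3,4] − [1,4] + [1,3],
  ∂[0,2,3] = [2,3] − [0,3] + [0,2].
The resulting 10×5 matrix has rank 5, and its Smith normal form has invariant factors (1,1,1,1,1).

From H_k ≅ ker(∂_k) / im(∂_{k+1}) we obtain:

  H_0: rank C_0 − rank ∂_1 = 5 − 4 = 1, and the invariant factors of ∂_1 are all 1, so H_0 ≅ Z.
  H_1: rank ker ∂_1 − rank ∂_2 = (10 − 4) − 5 = 1, and the invariant factors of ∂_2 are all 1, so H_1 ≅ Z.
  H_2: rank ker ∂_2 − rank ∂_3 = (5 − 5) − 0 = 0, and there is no ∂_3, so H_2 ≅ 0.

As a check, the Euler characteristic is 5 − 10 + 5 = 0, which agrees with 1 − 1 + 0 = 0.

H_0 ≅ Z,  H_1 ≅ Z,  H_2 = 0.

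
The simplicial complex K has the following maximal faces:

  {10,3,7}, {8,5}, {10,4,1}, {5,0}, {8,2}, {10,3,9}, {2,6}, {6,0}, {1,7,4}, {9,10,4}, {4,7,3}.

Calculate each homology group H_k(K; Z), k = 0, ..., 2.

Fix the vertex order 0 < 1 < 2 < 3 < 4 < 5 < 6 < 7 < 8 < 9 < 10 and write every simplex with vertices in increasing order. Then dim K = 2 and the simplices of K are:

  0-simplices (11): [0], [1], [2], [3], [4], [5], [6], [7], [8], [9], [10]
  1-simplices (17): [0,5], [0,6], [1,4], [1,7], [1,10], [2,6], [2,8], [3,4], [3,7], [3,9], [3,10], [4,7], [4,9], [4,10], [5,8], [7,10], [9,10]
  2-simplices (6): [1,4,7], [1,4,10], [3,4,7], [3,7,10], [3,9,10], [4,9,10]

so the chain groups are C_0 ≅ Z^11, C_1 ≅ Z^17, C_2 ≅ Z^6.

The boundary map ∂_1: C_1 → C_0 sends each edge [p,q] (with p < q) to q − p. For instance
  ∂[9,10] = [10] − [9].
The 11×17 boundary matrix has rank 9 and Smith normal form diag(1,1,1,1,1,1,1,1,1).

The boundary map ∂_2: C_2 → C_1 maps a triangle to the signed sum of its edges. For instance
  ∂[3,4,7] = [4,7] − [3,7] + [3,4],
  ∂[4,9,10] = [9,10] − [4,10] + [4,9].
This gives a 17×6 integer matrix of rank 6; reducing to Smith normal form yields diagonal entries (1,1,1,1,1,1).

From H_k ≅ ker(∂_k) / im(∂_{k+1}) we obtain:

  H_0: rank C_0 − rank ∂_1 = 11 − 9 = 2, and the invariant factors of ∂_1 are all 1, so H_0 ≅ Z^2.
  H_1: rank ker ∂_1 − rank ∂_2 = (17 − 9) − 6 = 2, and the invariant factors of ∂_2 are all 1, so H_1 ≅ Z^2.
  H_2: rank ker ∂_2 − rank ∂_3 = (6 − 6) − 0 = 0, and there is no ∂_3, so H_2 ≅ 0.

H_0 = Z^2,  H_1 = Z^2,  H_2 = 0.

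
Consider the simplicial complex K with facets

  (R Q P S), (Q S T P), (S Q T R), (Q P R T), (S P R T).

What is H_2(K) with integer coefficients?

Fix the vertex order P < Q < R < S < T and write every simplex with vertices in increasing order. Then dim K = 3 and the simplices of K are:

  0-simplices (5): P, Q, R, S, T
  1-simplices (10): PQ, PR, PS, PT, QR, QS, QT, RS, RT, ST
  2-simplices (10): PQR, PQS, PQT, PRS, PRT, PST, QRS, QRT, QST, RST
  3-simplices (5): PQRS, PQRT, PQST, PRST, QRST

giving chain groups C_0 ≅ Z^5, C_1 ≅ Z^10, C_2 ≅ Z^10, C_3 ≅ Z^5.

Boundary ∂_1: C_1 → C_0 sends each edge [p,q] (with p < q) to q − p. For instance
  ∂QR = R − Q.
This gives a 5×10 integer matrix of rank 4; reducing to Smith normal form yields diagonal entries (1,1,1,1).

The boundary map ∂_2: C_2 → C_1 acts by ∂[p,q,r] = [q,r] − [p,r] + [p,q]. For instance
  ∂RST = ST − RT + RS,
  ∂QST = ST − QT + QS.
The resulting 10×10 matrix has rank 6, and its Smith normal form has invariant factors (1,1,1,1,1,1).

∂_3: C_3 → C_2 sends each 3-simplex σ to the alternating sum Σ_i (−1)^i (σ with its i-th vertex removed). For instance
  ∂QRST = RST − QST + QRT − QRS,
  ∂PRST = RST − PST + PRT − PRS.
The resulting 10×5 matrix has rank 4, and its Smith normal form has invariant factors (1,1,1,1).

Reading off H_k = ker ∂_k / im ∂_{k+1}:

  H_2: rank ker ∂_2 − rank ∂_3 = (10 − 6) − 4 = 0, and the invariant factors of ∂_3 are all 1, so H_2 ≅ 0.

(K is a triangulation of the 3-sphere S^3.)

H_2 ≅ 0.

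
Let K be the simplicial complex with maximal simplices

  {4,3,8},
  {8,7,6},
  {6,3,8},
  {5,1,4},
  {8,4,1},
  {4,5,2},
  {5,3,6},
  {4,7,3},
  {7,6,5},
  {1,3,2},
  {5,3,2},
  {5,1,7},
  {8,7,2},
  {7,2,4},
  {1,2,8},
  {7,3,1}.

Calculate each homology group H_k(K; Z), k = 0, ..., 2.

Take the total order 1 < 2 < 3 < 4 < 5 < 6 < 7 < 8 on the vertex set. Then K (dimension 2) consists of the simplices:

  0-simplices (8): [1], [2], [3], [4], [5], [6], [7], [8]
  1-simplices (24): (24 of them)
  2-simplices (16): [1,2,3], [1,2,8], [1,3,7], [1,4,5], [1,4,8], [1,5,7], [2,3,5], [2,4,5], [2,4,7], [2,7,8], [3,4,7], [3,4,8], [3,5,6], [3,6,8], [5,6,7], [6,7,8]

giving chain groups C_0 ≅ Z^8, C_1 ≅ Z^24, C_2 ≅ Z^16.

∂_1: C_1 → C_0 is given by ∂[p,q] = [q] − [p].
The resulting 8×24 matrix has rank 7, and its Smith normal form has invariant factors (1,1,1,1,1,1,1).

The boundary map ∂_2: C_2 → C_1 acts by ∂[p,q,r] = [q,r] − [p,r] + [p,q]. For instance
  ∂[2,4,5] = [4,5] − [2,5] + [2,4],
  ∂[1,4,5] = [4,5] − [1,5] + [1,4].
The resulting 24×16 matrix has rank 15, and its Smith normal form has invariant factors (1,1,1,1,1,1,1,1,1,1,1,1,1,1,1).

From H_k ≅ ker(∂_k) / im(∂_{k+1}) we obtain:

  H_0: rank C_0 − rank ∂_1 = 8 − 7 = 1, and the invariant factors of ∂_1 are all 1, so H_0 = Z.
  H_1: rank ker ∂_1 − rank ∂_2 = (24 − 7) − 15 = 2, and the invariant factors of ∂_2 are all 1, so H_1 = Z^2.
  H_2: rank ker ∂_2 − rank ∂_3 = (16 − 15) − 0 = 1, and there is no ∂_3, so H_2 = Z.

(K is a triangulation of the torus T^2.)

H_0 = Z,  H_1 = Z^2,  H_2 = Z.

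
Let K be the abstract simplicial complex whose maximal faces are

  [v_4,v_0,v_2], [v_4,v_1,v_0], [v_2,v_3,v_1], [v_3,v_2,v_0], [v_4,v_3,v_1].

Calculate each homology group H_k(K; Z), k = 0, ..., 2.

Fix the vertex order v_0 < v_1 < v_2 < v_3 < v_4 and write every simplex with vertices in increasing order. Then dim K = 2 and the simplices of K are:

  0-simplices (5): [v_0], [v_1], [v_2], [v_3], [v_4]
  1-simplices (10): [v_0,v_1], [v_0,v_2], [v_0,v_3], [v_0,v_4], [v_1,v_2], [v_1,v_3], [v_1,v_4], [v_2,v_3], [v_2,v_4], [v_3,v_4]
  2-simplices (5): [v_0,v_1,v_4], [v_0,v_2,v_3], [v_0,v_2,v_4], [v_1,v_2,v_3], [v_1,v_3,v_4]

so the chain groups are C_0 ≅ Z^5, C_1 ≅ Z^10, C_2 ≅ Z^5.

∂_1: C_1 → C_0 sends each edge [p,q] (with p < q) to q − p. For instance
  ∂[v_0,v_3] = [v_3] − [v_0].
This gives a 5×10 integer matrix of rank 4; reducing to Smith normal form yields diagonal entries (1,1,1,1).

Boundary ∂_2: C_2 → C_1 maps a triangle to the signed sum of its edges. For instance
  ∂[v_0,v_2,v_4] = [v_2,v_4] − [v_0,v_4] + [v_0,v_2],
  ∂[v_1,v_2,v_3] = [v_2,v_3] − [v_1,v_3] + [v_1,v_2].
As a 10×5 matrix over Z this has rank 5, with invariant factors (1,1,1,1,1).

Reading off H_k = ker ∂_k / im ∂_{k+1}:

  H_0: rank C_0 − rank ∂_1 = 5 − 4 = 1, and the invariant factors of ∂_1 are all 1, so H_0 = Z.
  H_1: rank ker ∂_1 − rank ∂_2 = (10 − 4) − 5 = 1, and the invariant factors of ∂_2 are all 1, so H_1 = Z.
  H_2: rank ker ∂_2 − rank ∂_3 = (5 − 5) − 0 = 0, and there is no ∂_3, so H_2 = 0.

H_0 = Z,  H_1 = Z,  H_2 = 0.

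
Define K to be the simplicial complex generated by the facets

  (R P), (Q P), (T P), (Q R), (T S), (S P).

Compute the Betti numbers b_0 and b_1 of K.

b_0 = 1, b_1 = 2.

We work with the vertex ordering P < Q < R < S < T. The simplices of K, each written with vertices in increasing order, are:

  0-simplices (5): P, Q, R, S, T
  1-simplices (6): PQ, PR, PS, PT, QR, ST

giving chain groups C_0 ≅ Z^5, C_1 ≅ Z^6.

∂_1: C_1 → C_0 sends each edge [p,q] (with p < q) to q − p. For instance
  ∂QR = R − Q.
This gives a 5×6 integer matrix of rank 4; reducing to Smith normal form yields diagonal entries (1,1,1,1).

Reading off H_k = ker ∂_k / im ∂_{k+1}:

  H_0: rank C_0 − rank ∂_1 = 5 − 4 = 1, and the invariant factors of ∂_1 are all 1, so H_0 = Z.
  H_1: rank ker ∂_1 − rank ∂_2 = (6 − 4) − 0 = 2, and there is no ∂_2, so H_1 = Z^2.

Hence the Betti numbers are b_0 = 1, b_1 = 2.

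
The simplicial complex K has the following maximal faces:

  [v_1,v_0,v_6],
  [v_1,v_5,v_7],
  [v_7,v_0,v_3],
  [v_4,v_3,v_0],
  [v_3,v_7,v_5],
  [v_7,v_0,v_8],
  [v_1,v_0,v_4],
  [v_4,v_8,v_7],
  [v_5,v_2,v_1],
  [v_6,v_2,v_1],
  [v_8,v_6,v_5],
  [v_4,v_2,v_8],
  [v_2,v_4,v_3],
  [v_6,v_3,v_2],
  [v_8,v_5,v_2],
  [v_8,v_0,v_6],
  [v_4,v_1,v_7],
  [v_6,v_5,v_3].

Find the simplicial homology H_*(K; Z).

H_0 = Z,  H_1 = Z ⊕ Z/2Z,  H_2 = 0.

K has 9 vertices, 27 edges, 18 triangles.
rank ∂_0 = 0, rank ∂_1 = 8 ⇒ b_0 = 9 − 0 − 8 = 1; all invariant factors of ∂_1 are 1 so no torsion. So H_0 ≅ Z.
rank ∂_1 = 8, rank ∂_2 = 18 ⇒ b_1 = 27 − 8 − 18 = 1; ∂_2 has invariant factor(s) [2] giving torsion. So H_1 ≅ Z ⊕ Z/2Z.
rank ∂_2 = 18, rank ∂_3 = 0 ⇒ b_2 = 18 − 18 − 0 = 0. So H_2 ≅ 0.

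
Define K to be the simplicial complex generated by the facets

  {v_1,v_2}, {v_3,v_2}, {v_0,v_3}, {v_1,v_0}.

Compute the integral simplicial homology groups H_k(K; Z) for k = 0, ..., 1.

Order the vertices as v_0 < v_1 < v_2 < v_3. Listing each simplex with vertices in this order, K has dimension 1 with simplices:

  0-simplices (4): [v_0], [v_1], [v_2], [v_3]
  1-simplices (4): [v_0,v_1], [v_0,v_3], [v_1,v_2], [v_2,v_3]

Hence C_0 ≅ Z^4, C_1 ≅ Z^4.

The boundary map ∂_1: C_1 → C_0 sends each edge [p,q] (with p < q) to q − p. For instance
  ∂[v_0,v_1] = [v_1] − [v_0].
As a 4×4 matrix over Z this has rank 3, with invariant factors (1,1,1).

From H_k ≅ ker(∂_k) / im(∂_{k+1}) we obtain:

  H_0: rank C_0 − rank ∂_1 = 4 − 3 = 1, and the invariant factors of ∂_1 are all 1, so H_0 ≅ Z.
  H_1: rank ker ∂_1 − rank ∂_2 = (4 − 3) − 0 = 1, and there is no ∂_2, so H_1 ≅ Z.

(K is a triangulation of the circle S^1.)

H_0 = Z,  H_1 = Z.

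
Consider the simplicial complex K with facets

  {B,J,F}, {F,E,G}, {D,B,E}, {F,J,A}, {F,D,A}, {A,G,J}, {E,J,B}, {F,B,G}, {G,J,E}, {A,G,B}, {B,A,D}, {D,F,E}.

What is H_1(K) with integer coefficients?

We work with the vertex ordering A < B < D < E < F < G < J. The simplices of K, each written with vertices in increasing order, are:

  0-simplices (7): A, B, D, E, F, G, J
  1-simplices (18): AB, AD, AF, AG, AJ, BD, BE, BF, BG, BJ, DE, DF, EF, EG, EJ, FG, FJ, GJ
  2-simplices (12): ABD, ABG, ADF, AFJ, AGJ, BDE, BEJ, BFG, BFJ, DEF, EFG, EGJ

so the chain groups are C_0 ≅ Z^7, C_1 ≅ Z^18, C_2 ≅ Z^12.

The boundary map ∂_1: C_1 → C_0 maps an edge to its endpoints' difference, ∂[p,q] = q − p. For instance
  ∂AD = D − A.
This gives a 7×18 integer matrix of rank 6; reducing to Smith normal form yields diagonal entries (1,1,1,1,1,1).

Boundary ∂_2: C_2 → C_1 acts by ∂[p,q,r] = [q,r] − [p,r] + [p,q]. For instance
  ∂ABG = BG − AG + AB,
  ∂EGJ = GJ − EJ + EG.
This gives a 18×12 integer matrix of rank 12; reducing to Smith normal form yields diagonal entries (1,1,1,1,1,1,1,1,1,1,1,2).

Now H_k = ker ∂_k / im ∂_{k+1}, so:

  H_1: rank ker ∂_1 − rank ∂_2 = (18 − 6) − 12 = 0, and ∂_2 has invariant factor 2 > 1, so H_1 = Z/2.

H_1 ≅ Z/2.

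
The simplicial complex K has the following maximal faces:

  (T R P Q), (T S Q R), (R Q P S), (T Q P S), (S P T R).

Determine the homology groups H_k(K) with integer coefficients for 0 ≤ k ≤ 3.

H_0 ≅ Z,  H_1 = 0,  H_2 = 0,  H_3 ≅ Z.

We work with the vertex ordering P < Q < R < S < T. The simplices of K, each written with vertices in increasing order, are:

  0-simplices (5): P, Q, R, S, T
  1-simplices (10): PQ, PR, PS, PT, QR, QS, QT, RS, RT, ST
  2-simplices (10): PQR, PQS, PQT, PRS, PRT, PST, QRS, QRT, QST, RST
  3-simplices (5): PQRS, PQRT, PQST, PRST, QRST

giving chain groups C_0 ≅ Z^5, C_1 ≅ Z^10, C_2 ≅ Z^10, C_3 ≅ Z^5.

∂_1: C_1 → C_0 maps an edge to its endpoints' difference, ∂[p,q] = q − p. For instance
  ∂PR = R − P.
The resulting 5×10 matrix has rank 4, and its Smith normal form has invariant factors (1,1,1,1).

∂_2: C_2 → C_1 sends each 2-simplex [p,q,r] to [q,r] − [p,r] + [p,q]. For instance
  ∂PQT = QT − PT + PQ,
  ∂RST = ST − RT + RS.
The resulting 10×10 matrix has rank 6, and its Smith normal form has invariant factors (1,1,1,1,1,1).

Boundary ∂_3: C_3 → C_2 sends each 3-simplex σ to the alternating sum Σ_i (−1)^i (σ with its i-th vertex removed). For instance
  ∂QRST = RST − QST + QRT − QRS,
  ∂PRST = RST − PST + PRT − PRS.
As a 10×5 matrix over Z this has rank 4, with invariant factors (1,1,1,1).

From H_k ≅ ker(∂_k) / im(∂_{k+1}) we obtain:

  H_0: rank C_0 − rank ∂_1 = 5 − 4 = 1, and the invariant factors of ∂_1 are all 1, so H_0 ≅ Z.
  H_1: rank ker ∂_1 − rank ∂_2 = (10 − 4) − 6 = 0, and the invariant factors of ∂_2 are all 1, so H_1 ≅ 0.
  H_2: rank ker ∂_2 − rank ∂_3 = (10 − 6) − 4 = 0, and the invariant factors of ∂_3 are all 1, so H_2 ≅ 0.
  H_3: rank ker ∂_3 − rank ∂_4 = (5 − 4) − 0 = 1, and there is no ∂_4, so H_3 ≅ Z.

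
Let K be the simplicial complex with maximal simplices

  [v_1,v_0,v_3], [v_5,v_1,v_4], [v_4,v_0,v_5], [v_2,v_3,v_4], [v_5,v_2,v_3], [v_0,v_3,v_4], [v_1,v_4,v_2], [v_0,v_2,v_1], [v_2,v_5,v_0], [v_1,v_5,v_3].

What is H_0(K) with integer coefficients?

H_0 = Z.

K has 6 vertices, 15 edges, 10 triangles.
rank ∂_0 = 0, rank ∂_1 = 5 ⇒ b_0 = 6 − 0 − 5 = 1; all invariant factors of ∂_1 are 1 so no torsion. So H_0 ≅ Z.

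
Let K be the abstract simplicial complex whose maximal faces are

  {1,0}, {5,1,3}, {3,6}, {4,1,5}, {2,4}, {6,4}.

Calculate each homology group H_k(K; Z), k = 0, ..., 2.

H_0 = Z,  H_1 = Z,  H_2 = 0.

We work with the vertex ordering 0 < 1 < 2 < 3 < 4 < 5 < 6. The simplices of K, each written with vertices in increasing order, are:

  0-simplices (7): [0], [1], [2], [3], [4], [5], [6]
  1-simplices (9): [0,1], [1,3], [1,4], [1,5], [2,4], [3,5], [3,6], [4,5], [4,6]
  2-simplices (2): [1,3,5], [1,4,5]

Hence C_0 ≅ Z^7, C_1 ≅ Z^9, C_2 ≅ Z^2.

Boundary ∂_1: C_1 → C_0 maps an edge to its endpoints' difference, ∂[p,q] = q − p. For instance
  ∂[1,3] = [3] − [1].
As a 7×9 matrix over Z this has rank 6, with invariant factors (1,1,1,1,1,1).

Boundary ∂_2: C_2 → C_1 maps a triangle to the signed sum of its edges. For instance
  ∂[1,4,5] = [4,5] − [1,5] + [1,4],
  ∂[1,3,5] = [3,5] − [1,5] + [1,3].
The resulting 9×2 matrix has rank 2, and its Smith normal form has invariant factors (1,1).

Now H_k = ker ∂_k / im ∂_{k+1}, so:

  H_0: rank C_0 − rank ∂_1 = 7 − 6 = 1, and the invariant factors of ∂_1 are all 1, so H_0 ≅ Z.
  H_1: rank ker ∂_1 − rank ∂_2 = (9 − 6) − 2 = 1, and the invariant factors of ∂_2 are all 1, so H_1 ≅ Z.
  H_2: rank ker ∂_2 − rank ∂_3 = (2 − 2) − 0 = 0, and there is no ∂_3, so H_2 ≅ 0.

As a check, the Euler characteristic is 7 − 9 + 2 = 0, which agrees with 1 − 1 + 0 = 0.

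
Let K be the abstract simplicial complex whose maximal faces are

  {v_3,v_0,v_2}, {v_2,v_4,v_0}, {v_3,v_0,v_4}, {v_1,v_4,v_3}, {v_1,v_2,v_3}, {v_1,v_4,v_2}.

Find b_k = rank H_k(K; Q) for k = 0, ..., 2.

b_0 = 1, b_1 = 0, b_2 = 1.

Take the total order v_0 < v_1 < v_2 < v_3 < v_4 on the vertex set. Then K (dimension 2) consists of the simplices:

  0-simplices (5): [v_0], [v_1], [v_2], [v_3], [v_4]
  1-simplices (9): [v_0,v_2], [v_0,v_3], [v_0,v_4], [v_1,v_2], [v_1,v_3], [v_1,v_4], [v_2,v_3], [v_2,v_4], [v_3,v_4]
  2-simplices (6): [v_0,v_2,v_3], [v_0,v_2,v_4], [v_0,v_3,v_4], [v_1,v_2,v_3], [v_1,v_2,v_4], [v_1,v_3,v_4]

so the chain groups are C_0 ≅ Z^5, C_1 ≅ Z^9, C_2 ≅ Z^6.

The boundary map ∂_1: C_1 → C_0 is given by ∂[p,q] = [q] − [p].
The 5×9 boundary matrix has rank 4 and Smith normal form diag(1,1,1,1).

∂_2: C_2 → C_1 maps a triangle to the signed sum of its edges. For instance
  ∂[v_1,v_2,v_3] = [v_2,v_3] − [v_1,v_3] + [v_1,v_2],
  ∂[v_0,v_3,v_4] = [v_3,v_4] − [v_0,v_4] + [v_0,v_3].
The 9×6 boundary matrix has rank 5 and Smith normal form diag(1,1,1,1,1).

Reading off H_k = ker ∂_k / im ∂_{k+1}:

  H_0: rank C_0 − rank ∂_1 = 5 − 4 = 1, and the invariant factors of ∂_1 are all 1, so H_0 = Z.
  H_1: rank ker ∂_1 − rank ∂_2 = (9 − 4) − 5 = 0, and the invariant factors of ∂_2 are all 1, so H_1 = 0.
  H_2: rank ker ∂_2 − rank ∂_3 = (6 − 5) − 0 = 1, and there is no ∂_3, so H_2 = Z.

Hence the Betti numbers are b_0 = 1, b_1 = 0, b_2 = 1.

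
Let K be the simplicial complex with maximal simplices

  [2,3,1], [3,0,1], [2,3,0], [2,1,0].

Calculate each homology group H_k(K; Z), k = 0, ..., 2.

H_0 = Z,  H_1 = 0,  H_2 = Z.

We work with the vertex ordering 0 < 1 < 2 < 3. The simplices of K, each written with vertices in increasing order, are:

  0-simplices (4): [0], [1], [2], [3]
  1-simplices (6): [0,1], [0,2], [0,3], [1,2], [1,3], [2,3]
  2-simplices (4): [0,1,2], [0,1,3], [0,2,3], [1,2,3]

so the chain groups are C_0 ≅ Z^4, C_1 ≅ Z^6, C_2 ≅ Z^4.

Boundary ∂_1: C_1 → C_0 is given by ∂[p,q] = [q] − [p]. For instance
  ∂[0,2] = [2] − [0].
The resulting 4×6 matrix has rank 3, and its Smith normal form has invariant factors (1,1,1).

∂_2: C_2 → C_1 acts by ∂[p,q,r] = [q,r] − [p,r] + [p,q]. For instance
  ∂[1,2,3] = [2,3] − [1,3] + [1,2],
  ∂[0,1,2] = [1,2] − [0,2] + [0,1].
The 6×4 boundary matrix has rank 3 and Smith normal form diag(1,1,1).

Computing H_k = (kernel of ∂_k) / (image of ∂_{k+1}):

  H_0: rank C_0 − rank ∂_1 = 4 − 3 = 1, and the invariant factors of ∂_1 are all 1, so H_0 = Z.
  H_1: rank ker ∂_1 − rank ∂_2 = (6 − 3) − 3 = 0, and the invariant factors of ∂_2 are all 1, so H_1 = 0.
  H_2: rank ker ∂_2 − rank ∂_3 = (4 − 3) − 0 = 1, and there is no ∂_3, so H_2 = Z.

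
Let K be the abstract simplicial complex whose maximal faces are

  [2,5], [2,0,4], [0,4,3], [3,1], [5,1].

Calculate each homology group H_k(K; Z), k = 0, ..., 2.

Order the vertices as 0 < 1 < 2 < 3 < 4 < 5. Listing each simplex with vertices in this order, K has dimension 2 with simplices:

  0-simplices (6): [0], [1], [2], [3], [4], [5]
  1-simplices (8): [0,2], [0,3], [0,4], [1,3], [1,5], [2,4], [2,5], [3,4]
  2-simplices (2): [0,2,4], [0,3,4]

Hence C_0 ≅ Z^6, C_1 ≅ Z^8, C_2 ≅ Z^2.

∂_1: C_1 → C_0 sends each edge [p,q] (with p < q) to q − p. For instance
  ∂[3,4] = [4] − [3].
The 6×8 boundary matrix has rank 5 and Smith normal form diag(1,1,1,1,1).

∂_2: C_2 → C_1 sends each 2-simplex [p,q,r] to [q,r] − [p,r] + [p,q]. For instance
  ∂[0,2,4] = [2,4] − [0,4] + [0,2],
  ∂[0,3,4] = [3,4] − [0,4] + [0,3].
As a 8×2 matrix over Z this has rank 2, with invariant factors (1,1).

Now H_k = ker ∂_k / im ∂_{k+1}, so:

  H_0: rank C_0 − rank ∂_1 = 6 − 5 = 1, and the invariant factors of ∂_1 are all 1, so H_0 ≅ Z.
  H_1: rank ker ∂_1 − rank ∂_2 = (8 − 5) − 2 = 1, and the invariant factors of ∂_2 are all 1, so H_1 ≅ Z.
  H_2: rank ker ∂_2 − rank ∂_3 = (2 − 2) − 0 = 0, and there is no ∂_3, so H_2 ≅ 0.

As a check, the Euler characteristic is 6 − 8 + 2 = 0, which agrees with 1 − 1 + 0 = 0.

H_0 = Z,  H_1 = Z,  H_2 = 0.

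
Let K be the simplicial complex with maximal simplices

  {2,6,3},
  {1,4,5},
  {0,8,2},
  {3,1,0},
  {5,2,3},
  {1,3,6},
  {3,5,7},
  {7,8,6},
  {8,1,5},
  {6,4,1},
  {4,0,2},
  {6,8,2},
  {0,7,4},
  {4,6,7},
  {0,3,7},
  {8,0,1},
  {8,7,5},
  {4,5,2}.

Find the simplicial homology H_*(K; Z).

Order the vertices as 0 < 1 < 2 < 3 < 4 < 5 < 6 < 7 < 8. Listing each simplex with vertices in this order, K has dimension 2 with simplices:

  0-simplices (9): [0], [1], [2], [3], [4], [5], [6], [7], [8]
  1-simplices (27): (27 of them)
  2-simplices (18): [0,1,3], [0,1,8], [0,2,4], [0,2,8], [0,3,7], [0,4,7], [1,3,6], [1,4,5], [1,4,6], [1,5,8], [2,3,5], [2,3,6], [2,4,5], [2,6,8], [3,5,7], [4,6,7], [5,7,8], [6,7,8]

so the chain groups are C_0 ≅ Z^9, C_1 ≅ Z^27, C_2 ≅ Z^18.

∂_1: C_1 → C_0 maps an edge to its endpoints' difference, ∂[p,q] = q − p. For instance
  ∂[4,7] = [7] − [4].
The 9×27 boundary matrix has rank 8 and Smith normal form diag(1,1,1,1,1,1,1,1).

The boundary map ∂_2: C_2 → C_1 sends each 2-simplex [p,q,r] to [q,r] − [p,r] + [p,q]. For instance
  ∂[4,6,7] = [6,7] − [4,7] + [4,6],
  ∂[0,1,3] = [1,3] − [0,3] + [0,1].
The 27×18 boundary matrix has rank 17 and Smith normal form diag(1,1,1,1,1,1,1,1,1,1,1,1,1,1,1,1,1).

Reading off H_k = ker ∂_k / im ∂_{k+1}:

  H_0: rank C_0 − rank ∂_1 = 9 − 8 = 1, and the invariant factors of ∂_1 are all 1, so H_0 = Z.
  H_1: rank ker ∂_1 − rank ∂_2 = (27 − 8) − 17 = 2, and the invariant factors of ∂_2 are all 1, so H_1 = Z^2.
  H_2: rank ker ∂_2 − rank ∂_3 = (18 − 17) − 0 = 1, and there is no ∂_3, so H_2 = Z.

H_0 = Z,  H_1 = Z^2,  H_2 = Z.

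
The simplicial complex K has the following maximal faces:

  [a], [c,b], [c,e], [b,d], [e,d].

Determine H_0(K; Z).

H_0 = Z^2.

Fix the vertex order a < b < c < d < e and write every simplex with vertices in increasing order. Then dim K = 1 and the simplices of K are:

  0-simplices (5): a, b, c, d, e
  1-simplices (4): bc, bd, ce, de

giving chain groups C_0 ≅ Z^5, C_1 ≅ Z^4.

The boundary map ∂_1: C_1 → C_0 maps an edge to its endpoints' difference, ∂[p,q] = q − p. For instance
  ∂ce = e − c.
As a 5×4 matrix over Z this has rank 3, with invariant factors (1,1,1).

From H_k ≅ ker(∂_k) / im(∂_{k+1}) we obtain:

  H_0: rank C_0 − rank ∂_1 = 5 − 3 = 2, and the invariant factors of ∂_1 are all 1, so H_0 = Z^2.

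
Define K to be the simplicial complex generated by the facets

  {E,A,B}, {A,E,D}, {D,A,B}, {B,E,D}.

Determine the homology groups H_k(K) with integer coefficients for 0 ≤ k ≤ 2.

K has 4 vertices, 6 edges, 4 triangles.
rank ∂_0 = 0, rank ∂_1 = 3 ⇒ b_0 = 4 − 0 − 3 = 1; all invariant factors of ∂_1 are 1 so no torsion. So H_0 = Z.
rank ∂_1 = 3, rank ∂_2 = 3 ⇒ b_1 = 6 − 3 − 3 = 0; all invariant factors of ∂_2 are 1 so no torsion. So H_1 = 0.
rank ∂_2 = 3, rank ∂_3 = 0 ⇒ b_2 = 4 − 3 − 0 = 1. So H_2 = Z.

H_0 ≅ Z,  H_1 = 0,  H_2 ≅ Z.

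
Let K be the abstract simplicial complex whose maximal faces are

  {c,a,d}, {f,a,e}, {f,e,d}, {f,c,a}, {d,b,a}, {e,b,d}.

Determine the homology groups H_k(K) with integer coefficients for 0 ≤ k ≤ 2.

K has 6 vertices, 12 edges, 6 triangles.
rank ∂_0 = 0, rank ∂_1 = 5 ⇒ b_0 = 6 − 0 − 5 = 1; all invariant factors of ∂_1 are 1 so no torsion. So H_0 = Z.
rank ∂_1 = 5, rank ∂_2 = 6 ⇒ b_1 = 12 − 5 − 6 = 1; all invariant factors of ∂_2 are 1 so no torsion. So H_1 = Z.
rank ∂_2 = 6, rank ∂_3 = 0 ⇒ b_2 = 6 − 6 − 0 = 0. So H_2 = 0.

H_0 = Z,  H_1 = Z,  H_2 = 0.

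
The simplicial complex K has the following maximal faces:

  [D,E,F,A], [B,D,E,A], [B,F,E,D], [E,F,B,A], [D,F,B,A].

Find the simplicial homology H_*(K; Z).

H_0 = Z,  H_1 = 0,  H_2 = 0,  H_3 = Z.

Order the vertices as A < B < D < E < F. Listing each simplex with vertices in this order, K has dimension 3 with simplices:

  0-simplices (5): A, B, D, E, F
  1-simplices (10): AB, AD, AE, AF, BD, BE, BF, DE, DF, EF
  2-simplices (10): ABD, ABE, ABF, ADE, ADF, AEF, BDE, BDF, BEF, DEF
  3-simplices (5): ABDE, ABDF, ABEF, ADEF, BDEF

so the chain groups are C_0 ≅ Z^5, C_1 ≅ Z^10, C_2 ≅ Z^10, C_3 ≅ Z^5.

∂_1: C_1 → C_0 maps an edge to its endpoints' difference, ∂[p,q] = q − p. For instance
  ∂DF = F − D.
The resulting 5×10 matrix has rank 4, and its Smith normal form has invariant factors (1,1,1,1).

Boundary ∂_2: C_2 → C_1 acts by ∂[p,q,r] = [q,r] − [p,r] + [p,q]. For instance
  ∂ABF = BF − AF + AB,
  ∂ABD = BD − AD + AB.
The 10×10 boundary matrix has rank 6 and Smith normal form diag(1,1,1,1,1,1).

The boundary map ∂_3: C_3 → C_2 sends each 3-simplex σ to the alternating sum Σ_i (−1)^i (σ with its i-th vertex removed). For instance
  ∂ABDF = BDF − ADF + ABF − ABD,
  ∂BDEF = DEF − BEF + BDF − BDE.
This gives a 10×5 integer matrix of rank 4; reducing to Smith normal form yields diagonal entries (1,1,1,1).

Now H_k = ker ∂_k / im ∂_{k+1}, so:

  H_0: rank C_0 − rank ∂_1 = 5 − 4 = 1, and the invariant factors of ∂_1 are all 1, so H_0 = Z.
  H_1: rank ker ∂_1 − rank ∂_2 = (10 − 4) − 6 = 0, and the invariant factors of ∂_2 are all 1, so H_1 = 0.
  H_2: rank ker ∂_2 − rank ∂_3 = (10 − 6) − 4 = 0, and the invariant factors of ∂_3 are all 1, so H_2 = 0.
  H_3: rank ker ∂_3 − rank ∂_4 = (5 − 4) − 0 = 1, and there is no ∂_4, so H_3 = Z.

As a check, the Euler characteristic is 5 − 10 + 10 − 5 = 0, which agrees with 1 − 0 + 0 − 1 = 0.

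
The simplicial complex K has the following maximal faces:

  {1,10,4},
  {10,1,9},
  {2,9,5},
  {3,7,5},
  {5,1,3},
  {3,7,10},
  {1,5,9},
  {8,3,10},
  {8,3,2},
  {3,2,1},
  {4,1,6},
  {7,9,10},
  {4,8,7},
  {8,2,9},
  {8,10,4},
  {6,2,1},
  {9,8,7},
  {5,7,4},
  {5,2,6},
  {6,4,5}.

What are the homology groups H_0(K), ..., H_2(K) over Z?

Order the vertices as 1 < 2 < 3 < 4 < 5 < 6 < 7 < 8 < 9 < 10. Listing each simplex with vertices in this order, K has dimension 2 with simplices:

  0-simplices (10): [1], [2], [3], [4], [5], [6], [7], [8], [9], [10]
  1-simplices (30): (30 of them)
  2-simplices (20): (20 of them)

Hence C_0 ≅ Z^10, C_1 ≅ Z^30, C_2 ≅ Z^20.

The boundary map ∂_1: C_1 → C_0 maps an edge to its endpoints' difference, ∂[p,q] = q − p.
The resulting 10×30 matrix has rank 9, and its Smith normal form has invariant factors (1,1,1,1,1,1,1,1,1).

∂_2: C_2 → C_1 sends each 2-simplex [p,q,r] to [q,r] − [p,r] + [p,q]. For instance
  ∂[1,9,10] = [9,10] − [1,10] + [1,9],
  ∂[7,9,10] = [9,10] − [7,10] + [7,9].
This gives a 30×20 integer matrix of rank 20; reducing to Smith normal form yields diagonal entries (1,1,1,1,1,1,1,1,1,1,1,1,1,1,1,1,1,1,1,2).

Reading off H_k = ker ∂_k / im ∂_{k+1}:

  H_0: rank C_0 − rank ∂_1 = 10 − 9 = 1, and the invariant factors of ∂_1 are all 1, so H_0 = Z.
  H_1: rank ker ∂_1 − rank ∂_2 = (30 − 9) − 20 = 1, and ∂_2 has invariant factor 2 > 1, so H_1 = Z ⊕ Z/2.
  H_2: rank ker ∂_2 − rank ∂_3 = (20 − 20) − 0 = 0, and there is no ∂_3, so H_2 = 0.

H_0 ≅ Z,  H_1 ≅ Z ⊕ Z/2,  H_2 = 0.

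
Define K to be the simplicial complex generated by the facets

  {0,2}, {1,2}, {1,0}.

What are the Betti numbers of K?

Fix the vertex order 0 < 1 < 2 and write every simplex with vertices in increasing order. Then dim K = 1 and the simplices of K are:

  0-simplices (3): [0], [1], [2]
  1-simplices (3): [0,1], [0,2], [1,2]

so the chain groups are C_0 ≅ Z^3, C_1 ≅ Z^3.

The boundary map ∂_1: C_1 → C_0 is given by ∂[p,q] = [q] − [p].
This gives a 3×3 integer matrix of rank 2; reducing to Smith normal form yields diagonal entries (1,1).

Computing H_k = (kernel of ∂_k) / (image of ∂_{k+1}):

  H_0: rank C_0 − rank ∂_1 = 3 − 2 = 1, and the invariant factors of ∂_1 are all 1, so H_0 ≅ Z.
  H_1: rank ker ∂_1 − rank ∂_2 = (3 − 2) − 0 = 1, and there is no ∂_2, so H_1 ≅ Z.

(K is a triangulation of the circle S^1.)

Hence the Betti numbers are b_0 = 1, b_1 = 1.

b_0 = 1, b_1 = 1.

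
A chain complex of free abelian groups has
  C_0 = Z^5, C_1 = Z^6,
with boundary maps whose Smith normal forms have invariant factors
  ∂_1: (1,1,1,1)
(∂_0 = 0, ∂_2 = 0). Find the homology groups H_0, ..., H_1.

H_0: b_0 = 5 − 0 − 4 = 1; torsion from ∂_1 factors > 1: none. So H_0 ≅ Z.
H_1: b_1 = 6 − 4 − 0 = 2; torsion from ∂_2 factors > 1: none. So H_1 ≅ Z^2.

H_0 ≅ Z,  H_1 ≅ Z^2.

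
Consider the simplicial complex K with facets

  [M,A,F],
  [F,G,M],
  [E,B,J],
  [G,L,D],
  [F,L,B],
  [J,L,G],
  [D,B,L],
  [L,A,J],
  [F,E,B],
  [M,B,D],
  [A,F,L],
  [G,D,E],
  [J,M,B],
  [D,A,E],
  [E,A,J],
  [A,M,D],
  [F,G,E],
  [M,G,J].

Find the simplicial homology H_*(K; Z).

Order the vertices as A < B < D < E < F < G < J < L < M. Listing each simplex with vertices in this order, K has dimension 2 with simplices:

  0-simplices (9): A, B, D, E, F, G, J, L, M
  1-simplices (27): AD, AE, AF, AJ, AL, AM, BD, BE, BF, BJ, BL, BM, DE, DG, DL, DM, EF, EG, EJ, FG, FL, FM, GJ, GL, GM, JL, JM
  2-simplices (18): ADE, ADM, AEJ, AFL, AFM, AJL, BDL, BDM, BEF, BEJ, BFL, BJM, DEG, DGL, EFG, FGM, GJL, GJM

giving chain groups C_0 ≅ Z^9, C_1 ≅ Z^27, C_2 ≅ Z^18.

Boundary ∂_1: C_1 → C_0 maps an edge to its endpoints' difference, ∂[p,q] = q − p.
The 9×27 boundary matrix has rank 8 and Smith normal form diag(1,1,1,1,1,1,1,1).

Boundary ∂_2: C_2 → C_1 acts by ∂[p,q,r] = [q,r] − [p,r] + [p,q]. For instance
  ∂BJM = JM − BM + BJ,
  ∂AFM = FM − AM + AF.
The 27×18 boundary matrix has rank 17 and Smith normal form diag(1,1,1,1,1,1,1,1,1,1,1,1,1,1,1,1,1).

Now H_k = ker ∂_k / im ∂_{k+1}, so:

  H_0: rank C_0 − rank ∂_1 = 9 − 8 = 1, and the invariant factors of ∂_1 are all 1, so H_0 = Z.
  H_1: rank ker ∂_1 − rank ∂_2 = (27 − 8) − 17 = 2, and the invariant factors of ∂_2 are all 1, so H_1 = Z^2.
  H_2: rank ker ∂_2 − rank ∂_3 = (18 − 17) − 0 = 1, and there is no ∂_3, so H_2 = Z.

H_0 ≅ Z,  H_1 ≅ Z^2,  H_2 ≅ Z.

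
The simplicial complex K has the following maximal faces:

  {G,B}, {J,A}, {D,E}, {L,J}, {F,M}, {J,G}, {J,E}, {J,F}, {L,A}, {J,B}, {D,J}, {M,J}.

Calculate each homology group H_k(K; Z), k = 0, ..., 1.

K has 9 vertices, 12 edges.
rank ∂_0 = 0, rank ∂_1 = 8 ⇒ b_0 = 9 − 0 − 8 = 1; all invariant factors of ∂_1 are 1 so no torsion. So H_0 ≅ Z.
rank ∂_1 = 8, rank ∂_2 = 0 ⇒ b_1 = 12 − 8 − 0 = 4. So H_1 ≅ Z^4.

H_0 = Z,  H_1 = Z^4.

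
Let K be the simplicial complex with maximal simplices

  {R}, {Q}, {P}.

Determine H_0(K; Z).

H_0 = Z^3.

K has 3 vertices.
rank ∂_0 = 0, rank ∂_1 = 0 ⇒ b_0 = 3 − 0 − 0 = 3. So H_0 = Z^3.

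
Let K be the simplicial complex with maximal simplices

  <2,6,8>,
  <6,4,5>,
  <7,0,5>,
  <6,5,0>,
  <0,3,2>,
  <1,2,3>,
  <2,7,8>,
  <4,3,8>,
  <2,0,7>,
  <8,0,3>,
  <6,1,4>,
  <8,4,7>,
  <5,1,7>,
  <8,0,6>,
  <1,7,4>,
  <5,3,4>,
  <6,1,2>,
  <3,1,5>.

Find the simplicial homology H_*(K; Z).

H_0 ≅ Z,  H_1 ≅ Z ⊕ Z/2,  H_2 = 0.

We work with the vertex ordering 0 < 1 < 2 < 3 < 4 < 5 < 6 < 7 < 8. The simplices of K, each written with vertices in increasing order, are:

  0-simplices (9): [0], [1], [2], [3], [4], [5], [6], [7], [8]
  1-simplices (27): (27 of them)
  2-simplices (18): [0,2,3], [0,2,7], [0,3,8], [0,5,6], [0,5,7], [0,6,8], [1,2,3], [1,2,6], [1,3,5], [1,4,6], [1,4,7], [1,5,7], [2,6,8], [2,7,8], [3,4,5], [3,4,8], [4,5,6], [4,7,8]

so the chain groups are C_0 ≅ Z^9, C_1 ≅ Z^27, C_2 ≅ Z^18.

∂_1: C_1 → C_0 is given by ∂[p,q] = [q] − [p]. For instance
  ∂[0,8] = [8] − [0].
This gives a 9×27 integer matrix of rank 8; reducing to Smith normal form yields diagonal entries (1,1,1,1,1,1,1,1).

The boundary map ∂_2: C_2 → C_1 acts by ∂[p,q,r] = [q,r] − [p,r] + [p,q]. For instance
  ∂[0,5,7] = [5,7] − [0,7] + [0,5],
  ∂[0,5,6] = [5,6] − [0,6] + [0,5].
As a 27×18 matrix over Z this has rank 18, with invariant factors (1,1,1,1,1,1,1,1,1,1,1,1,1,1,1,1,1,2).

Computing H_k = (kernel of ∂_k) / (image of ∂_{k+1}):

  H_0: rank C_0 − rank ∂_1 = 9 − 8 = 1, and the invariant factors of ∂_1 are all 1, so H_0 ≅ Z.
  H_1: rank ker ∂_1 − rank ∂_2 = (27 − 8) − 18 = 1, and ∂_2 has invariant factor 2 > 1, so H_1 ≅ Z ⊕ Z/2.
  H_2: rank ker ∂_2 − rank ∂_3 = (18 − 18) − 0 = 0, and there is no ∂_3, so H_2 ≅ 0.

As a check, the Euler characteristic is 9 − 27 + 18 = 0, which agrees with 1 − 1 + 0 = 0.
(K is a triangulation of the Klein bottle.)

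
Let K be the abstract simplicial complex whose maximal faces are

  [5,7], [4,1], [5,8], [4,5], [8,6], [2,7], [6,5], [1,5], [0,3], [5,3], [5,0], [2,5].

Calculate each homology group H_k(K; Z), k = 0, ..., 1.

We work with the vertex ordering 0 < 1 < 2 < 3 < 4 < 5 < 6 < 7 < 8. The simplices of K, each written with vertices in increasing order, are:

  0-simplices (9): [0], [1], [2], [3], [4], [5], [6], [7], [8]
  1-simplices (12): [0,3], [0,5], [1,4], [1,5], [2,5], [2,7], [3,5], [4,5], [5,6], [5,7], [5,8], [6,8]

giving chain groups C_0 ≅ Z^9, C_1 ≅ Z^12.

Boundary ∂_1: C_1 → C_0 maps an edge to its endpoints' difference, ∂[p,q] = q − p. For instance
  ∂[5,8] = [8] − [5].
The resulting 9×12 matrix has rank 8, and its Smith normal form has invariant factors (1,1,1,1,1,1,1,1).

Reading off H_k = ker ∂_k / im ∂_{k+1}:

  H_0: rank C_0 − rank ∂_1 = 9 − 8 = 1, and the invariant factors of ∂_1 are all 1, so H_0 ≅ Z.
  H_1: rank ker ∂_1 − rank ∂_2 = (12 − 8) − 0 = 4, and there is no ∂_2, so H_1 ≅ Z^4.

As a check, the Euler characteristic is 9 − 12 = -3, which agrees with 1 − 4 = -3.

H_0 ≅ Z,  H_1 ≅ Z^4.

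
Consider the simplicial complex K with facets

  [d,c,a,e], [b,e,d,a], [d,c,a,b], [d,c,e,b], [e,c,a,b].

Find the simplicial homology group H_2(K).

H_2 ≅ 0.

We work with the vertex ordering a < b < c < d < e. The simplices of K, each written with vertices in increasing order, are:

  0-simplices (5): a, b, c, d, e
  1-simplices (10): ab, ac, ad, ae, bc, bd, be, cd, ce, de
  2-simplices (10): abc, abd, abe, acd, ace, ade, bcd, bce, bde, cde
  3-simplices (5): abcd, abce, abde, acde, bcde

so the chain groups are C_0 ≅ Z^5, C_1 ≅ Z^10, C_2 ≅ Z^10, C_3 ≅ Z^5.

The boundary map ∂_1: C_1 → C_0 maps an edge to its endpoints' difference, ∂[p,q] = q − p.
As a 5×10 matrix over Z this has rank 4, with invariant factors (1,1,1,1).

Boundary ∂_2: C_2 → C_1 acts by ∂[p,q,r] = [q,r] − [p,r] + [p,q]. For instance
  ∂cde = de − ce + cd,
  ∂acd = cd − ad + ac.
As a 10×10 matrix over Z this has rank 6, with invariant factors (1,1,1,1,1,1).

∂_3: C_3 → C_2 sends each 3-simplex σ to the alternating sum Σ_i (−1)^i (σ with its i-th vertex removed). For instance
  ∂bcde = cde − bde + bce − bcd,
  ∂abde = bde − ade + abe − abd.
The resulting 10×5 matrix has rank 4, and its Smith normal form has invariant factors (1,1,1,1).

From H_k ≅ ker(∂_k) / im(∂_{k+1}) we obtain:

  H_2: rank ker ∂_2 − rank ∂_3 = (10 − 6) − 4 = 0, and the invariant factors of ∂_3 are all 1, so H_2 ≅ 0.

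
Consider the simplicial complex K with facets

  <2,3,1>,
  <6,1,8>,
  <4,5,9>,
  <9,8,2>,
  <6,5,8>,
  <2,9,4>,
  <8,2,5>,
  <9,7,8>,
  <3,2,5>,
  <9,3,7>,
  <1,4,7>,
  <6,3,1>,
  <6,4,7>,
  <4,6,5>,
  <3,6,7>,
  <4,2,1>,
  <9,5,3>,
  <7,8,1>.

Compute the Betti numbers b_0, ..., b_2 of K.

b_0 = 1, b_1 = 1, b_2 = 0.

Order the vertices as 1 < 2 < 3 < 4 < 5 < 6 < 7 < 8 < 9. Listing each simplex with vertices in this order, K has dimension 2 with simplices:

  0-simplices (9): [1], [2], [3], [4], [5], [6], [7], [8], [9]
  1-simplices (27): (27 of them)
  2-simplices (18): [1,2,3], [1,2,4], [1,3,6], [1,4,7], [1,6,8], [1,7,8], [2,3,5], [2,4,9], [2,5,8], [2,8,9], [3,5,9], [3,6,7], [3,7,9], [4,5,6], [4,5,9], [4,6,7], [5,6,8], [7,8,9]

so the chain groups are C_0 ≅ Z^9, C_1 ≅ Z^27, C_2 ≅ Z^18.

The boundary map ∂_1: C_1 → C_0 maps an edge to its endpoints' difference, ∂[p,q] = q − p. For instance
  ∂[5,9] = [9] − [5].
This gives a 9×27 integer matrix of rank 8; reducing to Smith normal form yields diagonal entries (1,1,1,1,1,1,1,1).

Boundary ∂_2: C_2 → C_1 sends each 2-simplex [p,q,r] to [q,r] − [p,r] + [p,q]. For instance
  ∂[1,7,8] = [7,8] − [1,8] + [1,7],
  ∂[5,6,8] = [6,8] − [5,8] + [5,6].
As a 27×18 matrix over Z this has rank 18, with invariant factors (1,1,1,1,1,1,1,1,1,1,1,1,1,1,1,1,1,2).

Now H_k = ker ∂_k / im ∂_{k+1}, so:

  H_0: rank C_0 − rank ∂_1 = 9 − 8 = 1, and the invariant factors of ∂_1 are all 1, so H_0 = Z.
  H_1: rank ker ∂_1 − rank ∂_2 = (27 − 8) − 18 = 1, and ∂_2 has invariant factor 2 > 1, so H_1 = Z ⊕ Z/2.
  H_2: rank ker ∂_2 − rank ∂_3 = (18 − 18) − 0 = 0, and there is no ∂_3, so H_2 = 0.

As a check, the Euler characteristic is 9 − 27 + 18 = 0, which agrees with 1 − 1 + 0 = 0.
(K is a triangulation of the Klein bottle.)

Hence the Betti numbers are b_0 = 1, b_1 = 1, b_2 = 0.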